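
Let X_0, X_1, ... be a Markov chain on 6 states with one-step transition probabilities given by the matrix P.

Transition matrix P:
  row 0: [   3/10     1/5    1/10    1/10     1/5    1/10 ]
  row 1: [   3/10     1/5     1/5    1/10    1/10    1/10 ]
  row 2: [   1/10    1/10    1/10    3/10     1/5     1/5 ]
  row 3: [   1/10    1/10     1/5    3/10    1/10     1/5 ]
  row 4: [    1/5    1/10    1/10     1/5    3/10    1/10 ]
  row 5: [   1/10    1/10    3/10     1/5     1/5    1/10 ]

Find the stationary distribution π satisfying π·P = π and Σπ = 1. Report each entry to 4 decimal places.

π = [0.1809, 0.1312, 0.1610, 0.2054, 0.1848, 0.1366]

Balance equations π_j = Σ_i π_i·P[i][j]:
  π_0 = 3/10·π_0 + 3/10·π_1 + 1/10·π_2 + 1/10·π_3 + 1/5·π_4 + 1/10·π_5
  π_1 = 1/5·π_0 + 1/5·π_1 + 1/10·π_2 + 1/10·π_3 + 1/10·π_4 + 1/10·π_5
  π_2 = 1/10·π_0 + 1/5·π_1 + 1/10·π_2 + 1/5·π_3 + 1/10·π_4 + 3/10·π_5
  π_3 = 1/10·π_0 + 1/10·π_1 + 3/10·π_2 + 3/10·π_3 + 1/5·π_4 + 1/5·π_5
  π_4 = 1/5·π_0 + 1/10·π_1 + 1/5·π_2 + 1/10·π_3 + 3/10·π_4 + 1/5·π_5
  normalize: π_0 + π_1 + π_2 + π_3 + π_4 + π_5 = 1
Solving the linear system gives exactly π = [3098/17125, 2247/17125, 2757/17125, 3518/17125, 633/3425, 468/3425].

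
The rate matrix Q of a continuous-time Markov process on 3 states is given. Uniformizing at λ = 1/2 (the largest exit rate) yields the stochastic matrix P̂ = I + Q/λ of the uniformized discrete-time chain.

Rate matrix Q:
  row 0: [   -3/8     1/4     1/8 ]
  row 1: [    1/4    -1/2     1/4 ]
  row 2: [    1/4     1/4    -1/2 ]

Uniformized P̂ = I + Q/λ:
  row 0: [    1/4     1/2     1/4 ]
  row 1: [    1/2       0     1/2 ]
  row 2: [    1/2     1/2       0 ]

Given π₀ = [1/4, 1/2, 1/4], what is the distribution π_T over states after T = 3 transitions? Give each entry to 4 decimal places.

π = [0.4023, 0.3125, 0.2852]

t=0: π = [0.2500, 0.5000, 0.2500]
t=1: π = [0.4375, 0.2500, 0.3125]
t=2: π = [0.3906, 0.3750, 0.2344]
t=3: π = [0.4023, 0.3125, 0.2852]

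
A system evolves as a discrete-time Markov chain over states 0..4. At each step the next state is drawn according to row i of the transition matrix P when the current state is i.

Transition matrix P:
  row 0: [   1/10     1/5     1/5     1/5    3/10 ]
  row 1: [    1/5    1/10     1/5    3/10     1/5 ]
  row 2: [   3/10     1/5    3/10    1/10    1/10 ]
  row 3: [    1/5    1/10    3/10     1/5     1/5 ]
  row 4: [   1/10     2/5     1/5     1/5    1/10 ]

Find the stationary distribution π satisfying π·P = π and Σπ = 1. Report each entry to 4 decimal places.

π = [0.1879, 0.1962, 0.2439, 0.1952, 0.1767]

Balance equations π_j = Σ_i π_i·P[i][j]:
  π_0 = 1/10·π_0 + 1/5·π_1 + 3/10·π_2 + 1/5·π_3 + 1/10·π_4
  π_1 = 1/5·π_0 + 1/10·π_1 + 1/5·π_2 + 1/10·π_3 + 2/5·π_4
  π_2 = 1/5·π_0 + 1/5·π_1 + 3/10·π_2 + 3/10·π_3 + 1/5·π_4
  π_3 = 1/5·π_0 + 3/10·π_1 + 1/10·π_2 + 1/5·π_3 + 1/5·π_4
  normalize: π_0 + π_1 + π_2 + π_3 + π_4 = 1
Solving the linear system gives exactly π = [193/1027, 31/158, 501/2054, 401/2054, 363/2054].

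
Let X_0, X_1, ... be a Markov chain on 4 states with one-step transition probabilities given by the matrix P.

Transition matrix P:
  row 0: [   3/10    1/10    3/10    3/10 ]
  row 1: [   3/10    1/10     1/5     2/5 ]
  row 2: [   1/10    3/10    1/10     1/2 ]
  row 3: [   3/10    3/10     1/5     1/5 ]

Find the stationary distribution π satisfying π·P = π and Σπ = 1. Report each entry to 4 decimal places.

π = [0.2589, 0.2068, 0.2054, 0.3289]

Balance equations π_j = Σ_i π_i·P[i][j]:
  π_0 = 3/10·π_0 + 3/10·π_1 + 1/10·π_2 + 3/10·π_3
  π_1 = 1/10·π_0 + 1/10·π_1 + 3/10·π_2 + 3/10·π_3
  π_2 = 3/10·π_0 + 1/5·π_1 + 1/10·π_2 + 1/5·π_3
  normalize: π_0 + π_1 + π_2 + π_3 = 1
Solving the linear system gives exactly π = [29/112, 139/672, 23/112, 221/672].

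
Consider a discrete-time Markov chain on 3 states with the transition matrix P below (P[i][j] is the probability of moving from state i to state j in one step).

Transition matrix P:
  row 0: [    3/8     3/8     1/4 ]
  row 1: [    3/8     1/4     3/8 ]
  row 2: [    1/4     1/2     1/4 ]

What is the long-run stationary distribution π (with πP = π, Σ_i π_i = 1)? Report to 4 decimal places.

Balance equations π_j = Σ_i π_i·P[i][j]:
  π_0 = 3/8·π_0 + 3/8·π_1 + 1/4·π_2
  π_1 = 3/8·π_0 + 1/4·π_1 + 1/2·π_2
  normalize: π_0 + π_1 + π_2 = 1
Solving the linear system gives exactly π = [24/71, 26/71, 21/71].

π = [0.3380, 0.3662, 0.2958]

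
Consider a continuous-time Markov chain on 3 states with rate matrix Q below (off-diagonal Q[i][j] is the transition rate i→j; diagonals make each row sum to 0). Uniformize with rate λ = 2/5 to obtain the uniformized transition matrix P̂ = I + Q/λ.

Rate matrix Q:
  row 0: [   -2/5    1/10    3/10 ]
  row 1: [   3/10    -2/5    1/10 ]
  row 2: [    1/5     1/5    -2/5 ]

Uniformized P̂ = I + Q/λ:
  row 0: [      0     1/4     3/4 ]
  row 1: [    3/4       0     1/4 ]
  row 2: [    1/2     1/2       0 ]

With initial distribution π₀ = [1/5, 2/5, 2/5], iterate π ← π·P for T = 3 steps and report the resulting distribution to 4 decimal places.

π = [0.4063, 0.2969, 0.2969]

t=0: π = [0.2000, 0.4000, 0.4000]
t=1: π = [0.5000, 0.2500, 0.2500]
t=2: π = [0.3125, 0.2500, 0.4375]
t=3: π = [0.4063, 0.2969, 0.2969]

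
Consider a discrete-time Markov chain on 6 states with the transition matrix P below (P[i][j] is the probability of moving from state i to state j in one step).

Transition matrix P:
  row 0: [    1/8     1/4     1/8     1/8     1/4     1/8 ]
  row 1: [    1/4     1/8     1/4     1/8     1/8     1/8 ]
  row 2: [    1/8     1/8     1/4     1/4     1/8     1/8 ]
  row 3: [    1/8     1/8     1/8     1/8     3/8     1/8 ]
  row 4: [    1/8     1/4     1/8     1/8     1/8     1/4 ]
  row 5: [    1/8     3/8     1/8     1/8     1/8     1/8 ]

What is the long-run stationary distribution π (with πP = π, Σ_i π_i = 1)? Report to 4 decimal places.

Balance equations π_j = Σ_i π_i·P[i][j]:
  π_0 = 1/8·π_0 + 1/4·π_1 + 1/8·π_2 + 1/8·π_3 + 1/8·π_4 + 1/8·π_5
  π_1 = 1/4·π_0 + 1/8·π_1 + 1/8·π_2 + 1/8·π_3 + 1/4·π_4 + 3/8·π_5
  π_2 = 1/8·π_0 + 1/4·π_1 + 1/4·π_2 + 1/8·π_3 + 1/8·π_4 + 1/8·π_5
  π_3 = 1/8·π_0 + 1/8·π_1 + 1/4·π_2 + 1/8·π_3 + 1/8·π_4 + 1/8·π_5
  π_4 = 1/4·π_0 + 1/8·π_1 + 1/8·π_2 + 3/8·π_3 + 1/8·π_4 + 1/8·π_5
  normalize: π_0 + π_1 + π_2 + π_3 + π_4 + π_5 = 1
Solving the linear system gives exactly π = [2821/18756, 953/4689, 806/4689, 5495/37512, 94/521, 615/4168].

π = [0.1504, 0.2032, 0.1719, 0.1465, 0.1804, 0.1476]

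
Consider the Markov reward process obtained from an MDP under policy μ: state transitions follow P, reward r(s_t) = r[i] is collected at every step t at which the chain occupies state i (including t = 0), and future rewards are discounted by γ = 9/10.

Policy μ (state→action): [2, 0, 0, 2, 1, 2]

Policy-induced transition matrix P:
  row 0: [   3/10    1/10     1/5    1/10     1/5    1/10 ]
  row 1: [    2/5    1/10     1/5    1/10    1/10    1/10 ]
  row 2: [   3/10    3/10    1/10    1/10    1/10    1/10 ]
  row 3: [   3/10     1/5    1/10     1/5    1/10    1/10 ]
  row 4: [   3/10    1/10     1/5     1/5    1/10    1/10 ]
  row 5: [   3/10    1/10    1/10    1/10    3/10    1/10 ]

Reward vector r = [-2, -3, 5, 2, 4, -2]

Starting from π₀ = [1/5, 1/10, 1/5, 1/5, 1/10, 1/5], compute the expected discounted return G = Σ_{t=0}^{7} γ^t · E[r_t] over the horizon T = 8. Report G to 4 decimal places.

G = 2.5143

t=0: π = [0.2000, 0.1000, 0.2000, 0.2000, 0.1000, 0.2000], E[r] = 0.7000, γ^t·E[r] = 0.700000, running G = 0.700000
t=1: π = [0.3100, 0.1600, 0.1400, 0.1300, 0.1600, 0.1000], E[r] = 0.3000, γ^t·E[r] = 0.270000, running G = 0.970000
t=2: π = [0.3160, 0.1410, 0.1630, 0.1290, 0.1510, 0.1000], E[r] = 0.4220, γ^t·E[r] = 0.341820, running G = 1.311820
t=3: π = [0.3141, 0.1455, 0.1608, 0.1280, 0.1516, 0.1000], E[r] = 0.4017, γ^t·E[r] = 0.292839, running G = 1.604659
t=4: π = [0.3146, 0.1450, 0.1611, 0.1280, 0.1514, 0.1000], E[r] = 0.4032, γ^t·E[r] = 0.264526, running G = 1.869186
t=5: π = [0.3145, 0.1450, 0.1611, 0.1279, 0.1515, 0.1000], E[r] = 0.4031, γ^t·E[r] = 0.238028, running G = 2.107213
t=6: π = [0.3145, 0.1450, 0.1611, 0.1279, 0.1514, 0.1000], E[r] = 0.4031, γ^t·E[r] = 0.214236, running G = 2.321449
t=7: π = [0.3145, 0.1450, 0.1611, 0.1279, 0.1515, 0.1000], E[r] = 0.4031, γ^t·E[r] = 0.192810, running G = 2.514259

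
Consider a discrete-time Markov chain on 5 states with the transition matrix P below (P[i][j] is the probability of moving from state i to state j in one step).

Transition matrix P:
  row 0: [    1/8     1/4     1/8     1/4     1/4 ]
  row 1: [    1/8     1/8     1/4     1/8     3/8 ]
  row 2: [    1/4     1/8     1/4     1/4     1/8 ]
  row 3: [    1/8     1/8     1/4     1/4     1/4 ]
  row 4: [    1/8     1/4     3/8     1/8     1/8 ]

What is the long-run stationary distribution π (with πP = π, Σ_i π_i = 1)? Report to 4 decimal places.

π = [0.1571, 0.1712, 0.2569, 0.2020, 0.2127]

Balance equations π_j = Σ_i π_i·P[i][j]:
  π_0 = 1/8·π_0 + 1/8·π_1 + 1/4·π_2 + 1/8·π_3 + 1/8·π_4
  π_1 = 1/4·π_0 + 1/8·π_1 + 1/8·π_2 + 1/8·π_3 + 1/4·π_4
  π_2 = 1/8·π_0 + 1/4·π_1 + 1/4·π_2 + 1/4·π_3 + 3/8·π_4
  π_3 = 1/4·π_0 + 1/8·π_1 + 1/4·π_2 + 1/4·π_3 + 1/8·π_4
  normalize: π_0 + π_1 + π_2 + π_3 + π_4 = 1
Solving the linear system gives exactly π = [735/4678, 801/4678, 601/2339, 945/4678, 995/4678].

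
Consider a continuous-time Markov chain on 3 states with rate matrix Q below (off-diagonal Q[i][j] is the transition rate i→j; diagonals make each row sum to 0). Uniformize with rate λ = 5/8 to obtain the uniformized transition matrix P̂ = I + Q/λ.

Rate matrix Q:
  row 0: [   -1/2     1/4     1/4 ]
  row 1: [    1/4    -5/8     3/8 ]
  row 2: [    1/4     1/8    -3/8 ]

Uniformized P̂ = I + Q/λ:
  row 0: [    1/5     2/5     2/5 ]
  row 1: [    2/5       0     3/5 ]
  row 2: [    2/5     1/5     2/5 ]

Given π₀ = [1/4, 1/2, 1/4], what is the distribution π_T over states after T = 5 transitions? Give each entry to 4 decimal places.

π = [0.3334, 0.2220, 0.4446]

t=0: π = [0.2500, 0.5000, 0.2500]
t=1: π = [0.3500, 0.1500, 0.5000]
t=2: π = [0.3300, 0.2400, 0.4300]
t=3: π = [0.3340, 0.2180, 0.4480]
t=4: π = [0.3332, 0.2232, 0.4436]
t=5: π = [0.3334, 0.2220, 0.4446]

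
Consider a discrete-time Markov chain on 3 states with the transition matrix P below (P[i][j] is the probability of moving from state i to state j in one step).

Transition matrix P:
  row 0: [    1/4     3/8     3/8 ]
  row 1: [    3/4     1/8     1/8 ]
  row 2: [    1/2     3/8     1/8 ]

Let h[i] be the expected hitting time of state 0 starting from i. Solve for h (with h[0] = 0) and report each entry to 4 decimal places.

First-step conditioning: h[0] = 0; for i ≠ 0, h[i] = 1 + Σ_k P[i][k]·h[k].
  h[1] = 1 + 1/8·h[1] + 1/8·h[2]
  h[2] = 1 + 3/8·h[1] + 1/8·h[2]
Solving the 2×2 linear system over states ≠ 0 gives exactly h = [0, 32/23, 40/23] (h[0] = 0 is the target).

h = [0.0000, 1.3913, 1.7391]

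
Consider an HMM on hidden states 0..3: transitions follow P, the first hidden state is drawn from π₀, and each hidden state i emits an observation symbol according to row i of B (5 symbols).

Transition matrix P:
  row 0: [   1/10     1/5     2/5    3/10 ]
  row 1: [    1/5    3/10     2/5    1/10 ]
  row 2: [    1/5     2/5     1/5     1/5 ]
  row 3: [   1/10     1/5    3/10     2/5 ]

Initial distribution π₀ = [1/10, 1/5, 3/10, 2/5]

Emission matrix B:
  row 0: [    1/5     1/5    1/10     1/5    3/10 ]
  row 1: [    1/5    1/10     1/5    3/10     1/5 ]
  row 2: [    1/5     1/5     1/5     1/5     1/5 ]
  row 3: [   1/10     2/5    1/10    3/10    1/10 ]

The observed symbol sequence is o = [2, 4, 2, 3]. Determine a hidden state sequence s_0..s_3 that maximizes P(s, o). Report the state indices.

path = [2, 1, 2, 1]

t=0: δ = [1.000e-02, 4.000e-02, 6.000e-02, 4.000e-02]  (obs o_0=2)
t=1: δ = [3.600e-03, 4.800e-03, 3.200e-03, 1.600e-03]  ψ = [2, 2, 1, 3]  (obs o_1=4)
t=2: δ = [9.600e-05, 2.880e-04, 3.840e-04, 1.080e-04]  ψ = [1, 1, 1, 0]  (obs o_2=2)
t=3: δ = [1.536e-05, 4.608e-05, 2.304e-05, 2.304e-05]  ψ = [2, 2, 1, 2]  (obs o_3=3)
backtrack: best end state = 1; path = [2, 1, 2, 1]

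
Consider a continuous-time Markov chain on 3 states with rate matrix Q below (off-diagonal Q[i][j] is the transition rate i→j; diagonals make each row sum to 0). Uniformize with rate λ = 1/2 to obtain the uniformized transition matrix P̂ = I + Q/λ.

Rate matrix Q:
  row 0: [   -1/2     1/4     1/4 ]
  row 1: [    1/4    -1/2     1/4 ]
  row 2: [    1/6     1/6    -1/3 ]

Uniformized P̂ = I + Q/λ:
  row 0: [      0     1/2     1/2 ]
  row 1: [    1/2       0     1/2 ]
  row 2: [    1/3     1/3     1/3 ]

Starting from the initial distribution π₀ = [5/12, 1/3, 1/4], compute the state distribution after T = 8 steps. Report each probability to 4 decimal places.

π = [0.2859, 0.2856, 0.4286]

t=0: π = [0.4167, 0.3333, 0.2500]
t=1: π = [0.2500, 0.2917, 0.4583]
t=2: π = [0.2986, 0.2778, 0.4236]
t=3: π = [0.2801, 0.2905, 0.4294]
t=4: π = [0.2884, 0.2832, 0.4284]
t=5: π = [0.2844, 0.2870, 0.4286]
t=6: π = [0.2864, 0.2851, 0.4286]
t=7: π = [0.2854, 0.2860, 0.4286]
t=8: π = [0.2859, 0.2856, 0.4286]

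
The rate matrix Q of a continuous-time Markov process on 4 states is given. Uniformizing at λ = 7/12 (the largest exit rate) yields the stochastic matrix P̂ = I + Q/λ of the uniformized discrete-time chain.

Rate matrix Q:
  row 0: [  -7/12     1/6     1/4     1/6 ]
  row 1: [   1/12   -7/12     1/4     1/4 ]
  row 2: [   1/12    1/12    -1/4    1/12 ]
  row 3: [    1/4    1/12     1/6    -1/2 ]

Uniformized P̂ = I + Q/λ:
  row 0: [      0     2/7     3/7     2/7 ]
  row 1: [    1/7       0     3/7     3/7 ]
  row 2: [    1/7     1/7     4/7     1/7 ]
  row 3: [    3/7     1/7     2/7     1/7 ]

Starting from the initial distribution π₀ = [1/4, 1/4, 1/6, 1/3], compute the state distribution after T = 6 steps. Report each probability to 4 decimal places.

π = [0.1776, 0.1472, 0.4649, 0.2103]

t=0: π = [0.2500, 0.2500, 0.1667, 0.3333]
t=1: π = [0.2024, 0.1429, 0.4048, 0.2500]
t=2: π = [0.1854, 0.1514, 0.4507, 0.2126]
t=3: π = [0.1771, 0.1477, 0.4626, 0.2126]
t=4: π = [0.1783, 0.1471, 0.4643, 0.2104]
t=5: π = [0.1775, 0.1473, 0.4648, 0.2103]
t=6: π = [0.1776, 0.1472, 0.4649, 0.2103]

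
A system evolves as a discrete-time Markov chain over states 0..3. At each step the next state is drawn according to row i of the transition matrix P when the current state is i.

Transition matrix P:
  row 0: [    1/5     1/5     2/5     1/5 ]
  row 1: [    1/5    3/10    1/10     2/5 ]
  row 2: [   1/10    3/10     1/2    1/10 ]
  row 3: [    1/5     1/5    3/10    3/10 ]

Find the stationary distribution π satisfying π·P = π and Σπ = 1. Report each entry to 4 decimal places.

Balance equations π_j = Σ_i π_i·P[i][j]:
  π_0 = 1/5·π_0 + 1/5·π_1 + 1/10·π_2 + 1/5·π_3
  π_1 = 1/5·π_0 + 3/10·π_1 + 3/10·π_2 + 1/5·π_3
  π_2 = 2/5·π_0 + 1/10·π_1 + 1/2·π_2 + 3/10·π_3
  normalize: π_0 + π_1 + π_2 + π_3 = 1
Solving the linear system gives exactly π = [125/749, 194/749, 248/749, 26/107].

π = [0.1669, 0.2590, 0.3311, 0.2430]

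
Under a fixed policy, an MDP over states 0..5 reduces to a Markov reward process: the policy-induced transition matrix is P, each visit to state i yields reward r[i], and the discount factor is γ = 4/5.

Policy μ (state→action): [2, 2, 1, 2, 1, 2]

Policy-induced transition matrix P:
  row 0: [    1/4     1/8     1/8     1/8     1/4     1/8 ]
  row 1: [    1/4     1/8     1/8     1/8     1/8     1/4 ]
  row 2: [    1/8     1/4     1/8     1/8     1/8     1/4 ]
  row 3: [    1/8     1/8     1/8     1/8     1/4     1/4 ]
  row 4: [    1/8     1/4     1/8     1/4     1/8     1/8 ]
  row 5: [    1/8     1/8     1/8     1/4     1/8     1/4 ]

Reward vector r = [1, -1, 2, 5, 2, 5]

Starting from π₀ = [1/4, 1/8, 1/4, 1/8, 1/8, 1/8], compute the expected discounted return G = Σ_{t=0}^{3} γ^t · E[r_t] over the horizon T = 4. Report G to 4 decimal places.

G = 6.9008

t=0: π = [0.2500, 0.1250, 0.2500, 0.1250, 0.1250, 0.1250], E[r] = 2.1250, γ^t·E[r] = 2.125000, running G = 2.125000
t=1: π = [0.1719, 0.1719, 0.1250, 0.1563, 0.1719, 0.2031], E[r] = 2.3906, γ^t·E[r] = 1.912500, running G = 4.037500
t=2: π = [0.1680, 0.1621, 0.1250, 0.1719, 0.1660, 0.2070], E[r] = 2.4824, γ^t·E[r] = 1.588750, running G = 5.626250
t=3: π = [0.1663, 0.1614, 0.1250, 0.1716, 0.1675, 0.2083], E[r] = 2.4893, γ^t·E[r] = 1.274500, running G = 6.900750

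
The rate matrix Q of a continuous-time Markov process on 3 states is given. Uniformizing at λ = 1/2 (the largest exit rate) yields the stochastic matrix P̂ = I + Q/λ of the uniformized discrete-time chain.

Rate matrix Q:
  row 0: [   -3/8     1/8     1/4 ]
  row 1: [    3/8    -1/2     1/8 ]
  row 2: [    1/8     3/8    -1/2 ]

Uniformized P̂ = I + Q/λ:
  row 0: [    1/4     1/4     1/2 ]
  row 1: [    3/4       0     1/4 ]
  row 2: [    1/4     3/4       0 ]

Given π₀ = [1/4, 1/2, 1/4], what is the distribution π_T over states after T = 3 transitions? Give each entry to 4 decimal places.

t=0: π = [0.2500, 0.5000, 0.2500]
t=1: π = [0.5000, 0.2500, 0.2500]
t=2: π = [0.3750, 0.3125, 0.3125]
t=3: π = [0.4063, 0.3281, 0.2656]

π = [0.4063, 0.3281, 0.2656]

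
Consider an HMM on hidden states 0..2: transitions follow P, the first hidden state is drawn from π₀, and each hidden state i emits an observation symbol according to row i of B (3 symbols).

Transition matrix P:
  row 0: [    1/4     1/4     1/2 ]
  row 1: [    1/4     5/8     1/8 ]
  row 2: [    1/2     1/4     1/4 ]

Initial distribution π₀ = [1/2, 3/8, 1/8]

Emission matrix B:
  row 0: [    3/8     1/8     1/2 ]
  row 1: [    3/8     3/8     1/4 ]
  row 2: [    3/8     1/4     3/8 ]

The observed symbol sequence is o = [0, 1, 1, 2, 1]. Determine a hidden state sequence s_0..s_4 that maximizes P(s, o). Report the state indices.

t=0: δ = [1.875e-01, 1.406e-01, 4.688e-02]  (obs o_0=0)
t=1: δ = [5.859e-03, 3.296e-02, 2.344e-02]  ψ = [0, 1, 0]  (obs o_1=1)
t=2: δ = [1.465e-03, 7.725e-03, 1.465e-03]  ψ = [2, 1, 2]  (obs o_2=1)
t=3: δ = [9.656e-04, 1.207e-03, 3.621e-04]  ψ = [1, 1, 1]  (obs o_3=2)
t=4: δ = [3.772e-05, 2.829e-04, 1.207e-04]  ψ = [1, 1, 0]  (obs o_4=1)
backtrack: best end state = 1; path = [1, 1, 1, 1, 1]

path = [1, 1, 1, 1, 1]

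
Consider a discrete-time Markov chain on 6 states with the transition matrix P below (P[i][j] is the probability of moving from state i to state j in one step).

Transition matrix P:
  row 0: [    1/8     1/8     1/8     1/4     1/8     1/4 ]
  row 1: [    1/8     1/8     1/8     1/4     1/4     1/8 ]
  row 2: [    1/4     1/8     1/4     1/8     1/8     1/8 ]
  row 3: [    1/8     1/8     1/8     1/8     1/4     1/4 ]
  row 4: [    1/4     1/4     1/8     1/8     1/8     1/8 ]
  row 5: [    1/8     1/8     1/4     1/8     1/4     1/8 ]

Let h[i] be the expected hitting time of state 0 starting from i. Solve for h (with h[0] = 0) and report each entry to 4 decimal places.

First-step conditioning: h[0] = 0; for i ≠ 0, h[i] = 1 + Σ_k P[i][k]·h[k].
  h[1] = 1 + 1/8·h[1] + 1/8·h[2] + 1/4·h[3] + 1/4·h[4] + 1/8·h[5]
  h[2] = 1 + 1/8·h[1] + 1/4·h[2] + 1/8·h[3] + 1/8·h[4] + 1/8·h[5]
  h[3] = 1 + 1/8·h[1] + 1/8·h[2] + 1/8·h[3] + 1/4·h[4] + 1/4·h[5]
  h[4] = 1 + 1/4·h[1] + 1/8·h[2] + 1/8·h[3] + 1/8·h[4] + 1/8·h[5]
  h[5] = 1 + 1/8·h[1] + 1/4·h[2] + 1/8·h[3] + 1/4·h[4] + 1/8·h[5]
Solving the 5×5 linear system over states ≠ 0 gives exactly h = [0, 36856/6301, 32184/6301, 36792/6301, 32768/6301, 36280/6301] (h[0] = 0 is the target).

h = [0.0000, 5.8492, 5.1078, 5.8391, 5.2004, 5.7578]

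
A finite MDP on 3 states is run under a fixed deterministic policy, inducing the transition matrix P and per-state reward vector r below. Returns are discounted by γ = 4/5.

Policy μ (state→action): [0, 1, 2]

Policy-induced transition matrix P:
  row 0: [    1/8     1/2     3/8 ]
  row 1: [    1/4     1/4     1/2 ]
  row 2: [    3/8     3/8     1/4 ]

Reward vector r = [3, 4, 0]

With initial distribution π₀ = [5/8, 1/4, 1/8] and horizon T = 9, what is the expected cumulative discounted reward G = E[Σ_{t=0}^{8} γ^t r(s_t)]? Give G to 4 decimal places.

G = 10.3283

t=0: π = [0.6250, 0.2500, 0.1250], E[r] = 2.8750, γ^t·E[r] = 2.875000, running G = 2.875000
t=1: π = [0.1875, 0.4219, 0.3906], E[r] = 2.2500, γ^t·E[r] = 1.800000, running G = 4.675000
t=2: π = [0.2754, 0.3457, 0.3789], E[r] = 2.2090, γ^t·E[r] = 1.413750, running G = 6.088750
t=3: π = [0.2629, 0.3662, 0.3708], E[r] = 2.2537, γ^t·E[r] = 1.153875, running G = 7.242625
t=4: π = [0.2635, 0.3621, 0.3744], E[r] = 2.2388, γ^t·E[r] = 0.917025, running G = 8.159650
t=5: π = [0.2639, 0.3627, 0.3735], E[r] = 2.2423, γ^t·E[r] = 0.734756, running G = 8.894406
t=6: π = [0.2637, 0.3626, 0.3737], E[r] = 2.2417, γ^t·E[r] = 0.587646, running G = 9.482053
t=7: π = [0.2637, 0.3626, 0.3736], E[r] = 2.2418, γ^t·E[r] = 0.470131, running G = 9.952183
t=8: π = [0.2637, 0.3626, 0.3736], E[r] = 2.2418, γ^t·E[r] = 0.376105, running G = 10.328288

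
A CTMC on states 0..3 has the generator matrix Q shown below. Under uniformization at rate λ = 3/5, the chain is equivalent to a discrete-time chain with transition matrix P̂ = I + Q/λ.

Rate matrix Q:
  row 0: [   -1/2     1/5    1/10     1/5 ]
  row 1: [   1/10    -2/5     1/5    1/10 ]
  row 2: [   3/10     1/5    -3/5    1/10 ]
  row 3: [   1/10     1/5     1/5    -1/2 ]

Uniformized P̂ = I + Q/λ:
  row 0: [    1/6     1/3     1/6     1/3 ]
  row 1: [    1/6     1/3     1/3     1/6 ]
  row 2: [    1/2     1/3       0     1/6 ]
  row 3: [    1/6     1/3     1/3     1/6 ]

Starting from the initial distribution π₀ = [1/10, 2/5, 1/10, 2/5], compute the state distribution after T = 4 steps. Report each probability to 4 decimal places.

π = [0.2404, 0.3333, 0.2204, 0.2059]

t=0: π = [0.1000, 0.4000, 0.1000, 0.4000]
t=1: π = [0.2000, 0.3333, 0.2833, 0.1833]
t=2: π = [0.2611, 0.3333, 0.2056, 0.2000]
t=3: π = [0.2352, 0.3333, 0.2213, 0.2102]
t=4: π = [0.2404, 0.3333, 0.2204, 0.2059]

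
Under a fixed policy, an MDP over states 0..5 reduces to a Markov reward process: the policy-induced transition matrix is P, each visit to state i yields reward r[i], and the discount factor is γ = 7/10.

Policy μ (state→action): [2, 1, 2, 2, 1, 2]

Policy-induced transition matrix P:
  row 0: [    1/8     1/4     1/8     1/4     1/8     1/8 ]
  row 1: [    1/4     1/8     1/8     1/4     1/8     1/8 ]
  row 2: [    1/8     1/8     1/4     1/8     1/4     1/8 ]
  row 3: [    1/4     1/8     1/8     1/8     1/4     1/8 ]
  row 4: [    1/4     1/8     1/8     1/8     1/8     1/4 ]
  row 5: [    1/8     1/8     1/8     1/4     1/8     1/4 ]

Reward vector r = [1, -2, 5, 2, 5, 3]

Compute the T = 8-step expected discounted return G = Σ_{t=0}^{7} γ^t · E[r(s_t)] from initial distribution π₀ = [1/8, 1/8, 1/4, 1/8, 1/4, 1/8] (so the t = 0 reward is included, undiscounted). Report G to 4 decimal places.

G = 8.0218

t=0: π = [0.1250, 0.1250, 0.2500, 0.1250, 0.2500, 0.1250], E[r] = 3.0000, γ^t·E[r] = 3.000000, running G = 3.000000
t=1: π = [0.1875, 0.1406, 0.1563, 0.1719, 0.1719, 0.1719], E[r] = 2.4063, γ^t·E[r] = 1.684375, running G = 4.684375
t=2: π = [0.1855, 0.1484, 0.1445, 0.1875, 0.1660, 0.1680], E[r] = 2.3203, γ^t·E[r] = 1.136953, running G = 5.821328
t=3: π = [0.1877, 0.1482, 0.1431, 0.1877, 0.1665, 0.1667], E[r] = 2.3149, γ^t·E[r] = 0.794025, running G = 6.615353
t=4: π = [0.1878, 0.1485, 0.1429, 0.1878, 0.1664, 0.1667], E[r] = 2.3127, γ^t·E[r] = 0.555275, running G = 7.170628
t=5: π = [0.1878, 0.1485, 0.1429, 0.1879, 0.1663, 0.1666], E[r] = 2.3125, γ^t·E[r] = 0.388661, running G = 7.559289
t=6: π = [0.1878, 0.1485, 0.1429, 0.1879, 0.1663, 0.1666], E[r] = 2.3125, γ^t·E[r] = 0.272059, running G = 7.831348
t=7: π = [0.1878, 0.1485, 0.1429, 0.1879, 0.1663, 0.1666], E[r] = 2.3125, γ^t·E[r] = 0.190441, running G = 8.021789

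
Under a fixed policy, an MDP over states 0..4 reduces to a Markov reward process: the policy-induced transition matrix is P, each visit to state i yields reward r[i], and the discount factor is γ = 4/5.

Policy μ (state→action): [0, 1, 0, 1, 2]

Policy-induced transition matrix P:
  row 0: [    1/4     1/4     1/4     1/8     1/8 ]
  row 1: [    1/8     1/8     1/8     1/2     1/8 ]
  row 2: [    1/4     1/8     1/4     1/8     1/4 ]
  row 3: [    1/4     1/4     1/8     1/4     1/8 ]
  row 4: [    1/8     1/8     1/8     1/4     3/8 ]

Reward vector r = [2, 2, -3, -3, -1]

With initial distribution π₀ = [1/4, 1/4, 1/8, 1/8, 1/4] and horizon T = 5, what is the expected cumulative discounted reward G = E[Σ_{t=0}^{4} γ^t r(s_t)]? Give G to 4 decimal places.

G = -1.7081

t=0: π = [0.2500, 0.2500, 0.1250, 0.1250, 0.2500], E[r] = 0.0000, γ^t·E[r] = 0.000000, running G = 0.000000
t=1: π = [0.1875, 0.1719, 0.1719, 0.2656, 0.2031], E[r] = -0.7969, γ^t·E[r] = -0.637500, running G = -0.637500
t=2: π = [0.2031, 0.1816, 0.1699, 0.2480, 0.1973], E[r] = -0.6816, γ^t·E[r] = -0.436250, running G = -1.073750
t=3: π = [0.2026, 0.1814, 0.1716, 0.2488, 0.1956], E[r] = -0.6887, γ^t·E[r] = -0.352625, running G = -1.426375
t=4: π = [0.2029, 0.1814, 0.1718, 0.2486, 0.1953], E[r] = -0.6878, γ^t·E[r] = -0.281713, running G = -1.708088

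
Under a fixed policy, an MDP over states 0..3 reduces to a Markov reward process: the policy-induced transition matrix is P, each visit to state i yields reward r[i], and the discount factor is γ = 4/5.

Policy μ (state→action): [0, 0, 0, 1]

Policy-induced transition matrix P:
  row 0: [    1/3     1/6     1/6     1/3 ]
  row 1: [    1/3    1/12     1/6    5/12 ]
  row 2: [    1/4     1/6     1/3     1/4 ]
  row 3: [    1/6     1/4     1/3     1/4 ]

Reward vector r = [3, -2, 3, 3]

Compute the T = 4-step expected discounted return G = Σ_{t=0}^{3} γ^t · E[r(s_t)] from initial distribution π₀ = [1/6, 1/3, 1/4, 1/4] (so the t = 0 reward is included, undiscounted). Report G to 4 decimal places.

G = 5.5224

t=0: π = [0.1667, 0.3333, 0.2500, 0.2500], E[r] = 1.3333, γ^t·E[r] = 1.333333, running G = 1.333333
t=1: π = [0.2708, 0.1597, 0.2500, 0.3194], E[r] = 2.2014, γ^t·E[r] = 1.761111, running G = 3.094444
t=2: π = [0.2593, 0.1800, 0.2616, 0.2992], E[r] = 2.1001, γ^t·E[r] = 1.344074, running G = 4.438519
t=3: π = [0.2617, 0.1766, 0.2601, 0.3016], E[r] = 2.1170, γ^t·E[r] = 1.083901, running G = 5.522420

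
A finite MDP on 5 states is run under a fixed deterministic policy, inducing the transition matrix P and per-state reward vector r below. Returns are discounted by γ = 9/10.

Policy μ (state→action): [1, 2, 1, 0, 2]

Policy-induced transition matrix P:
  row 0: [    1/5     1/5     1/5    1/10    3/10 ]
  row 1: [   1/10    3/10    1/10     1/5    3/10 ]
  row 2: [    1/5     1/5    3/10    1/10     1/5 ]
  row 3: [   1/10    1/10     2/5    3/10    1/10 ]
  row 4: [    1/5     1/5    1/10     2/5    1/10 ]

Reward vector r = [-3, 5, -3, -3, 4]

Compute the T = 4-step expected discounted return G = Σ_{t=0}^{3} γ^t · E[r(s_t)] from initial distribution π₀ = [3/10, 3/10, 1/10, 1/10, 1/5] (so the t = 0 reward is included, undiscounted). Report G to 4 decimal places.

G = 1.0516

t=0: π = [0.3000, 0.3000, 0.1000, 0.1000, 0.2000], E[r] = 0.8000, γ^t·E[r] = 0.800000, running G = 0.800000
t=1: π = [0.1600, 0.2200, 0.1800, 0.2100, 0.2300], E[r] = 0.3700, γ^t·E[r] = 0.333000, running G = 1.133000
t=2: π = [0.1570, 0.2010, 0.2150, 0.2330, 0.1940], E[r] = -0.0340, γ^t·E[r] = -0.027540, running G = 1.105460
t=3: π = [0.1566, 0.1968, 0.2286, 0.2249, 0.1931], E[r] = -0.0739, γ^t·E[r] = -0.053873, running G = 1.051587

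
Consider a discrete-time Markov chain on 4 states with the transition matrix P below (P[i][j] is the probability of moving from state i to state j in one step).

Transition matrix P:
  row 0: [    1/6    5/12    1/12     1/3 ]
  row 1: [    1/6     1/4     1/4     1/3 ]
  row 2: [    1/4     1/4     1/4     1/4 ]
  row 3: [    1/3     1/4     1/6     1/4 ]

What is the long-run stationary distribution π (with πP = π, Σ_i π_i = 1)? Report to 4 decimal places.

π = [0.2311, 0.2885, 0.1870, 0.2933]

Balance equations π_j = Σ_i π_i·P[i][j]:
  π_0 = 1/6·π_0 + 1/6·π_1 + 1/4·π_2 + 1/3·π_3
  π_1 = 5/12·π_0 + 1/4·π_1 + 1/4·π_2 + 1/4·π_3
  π_2 = 1/12·π_0 + 1/4·π_1 + 1/4·π_2 + 1/6·π_3
  normalize: π_0 + π_1 + π_2 + π_3 = 1
Solving the linear system gives exactly π = [435/1882, 543/1882, 176/941, 276/941].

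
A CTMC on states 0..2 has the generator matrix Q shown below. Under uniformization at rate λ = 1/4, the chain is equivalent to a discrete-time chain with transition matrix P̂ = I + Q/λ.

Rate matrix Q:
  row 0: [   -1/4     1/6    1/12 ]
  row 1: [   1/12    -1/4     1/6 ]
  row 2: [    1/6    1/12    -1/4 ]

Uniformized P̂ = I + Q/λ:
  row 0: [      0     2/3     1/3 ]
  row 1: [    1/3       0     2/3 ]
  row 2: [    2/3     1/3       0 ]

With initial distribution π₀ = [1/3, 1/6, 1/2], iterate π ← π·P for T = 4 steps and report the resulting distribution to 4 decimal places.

π = [0.3148, 0.3519, 0.3333]

t=0: π = [0.3333, 0.1667, 0.5000]
t=1: π = [0.3889, 0.3889, 0.2222]
t=2: π = [0.2778, 0.3333, 0.3889]
t=3: π = [0.3704, 0.3148, 0.3148]
t=4: π = [0.3148, 0.3519, 0.3333]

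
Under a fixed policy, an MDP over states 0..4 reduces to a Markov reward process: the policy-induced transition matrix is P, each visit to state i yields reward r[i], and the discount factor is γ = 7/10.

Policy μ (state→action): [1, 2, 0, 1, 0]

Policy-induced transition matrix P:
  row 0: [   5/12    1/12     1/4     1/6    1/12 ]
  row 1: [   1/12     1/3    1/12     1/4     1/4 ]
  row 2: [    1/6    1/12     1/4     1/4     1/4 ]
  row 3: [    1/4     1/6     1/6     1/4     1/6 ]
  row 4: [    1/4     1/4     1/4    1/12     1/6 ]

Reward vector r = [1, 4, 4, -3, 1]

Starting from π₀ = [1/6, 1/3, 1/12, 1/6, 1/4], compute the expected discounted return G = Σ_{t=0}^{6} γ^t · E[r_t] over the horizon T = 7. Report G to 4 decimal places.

G = 4.4039

t=0: π = [0.1667, 0.3333, 0.0833, 0.1667, 0.2500], E[r] = 1.5833, γ^t·E[r] = 1.583333, running G = 1.583333
t=1: π = [0.2153, 0.2222, 0.1806, 0.1944, 0.1875], E[r] = 1.4306, γ^t·E[r] = 1.001389, running G = 2.584722
t=2: π = [0.2338, 0.1863, 0.1968, 0.2008, 0.1823], E[r] = 1.3461, γ^t·E[r] = 0.659572, running G = 3.244294
t=3: π = [0.2415, 0.1770, 0.2022, 0.2001, 0.1791], E[r] = 1.3372, γ^t·E[r] = 0.458657, running G = 3.702951
t=4: π = [0.2439, 0.1741, 0.2038, 0.2000, 0.1781], E[r] = 1.3337, γ^t·E[r] = 0.320227, running G = 4.023178
t=5: π = [0.2446, 0.1732, 0.2043, 0.2000, 0.1778], E[r] = 1.3327, γ^t·E[r] = 0.223981, running G = 4.247158
t=6: π = [0.2449, 0.1729, 0.2045, 0.2000, 0.1777], E[r] = 1.3323, γ^t·E[r] = 0.156747, running G = 4.403906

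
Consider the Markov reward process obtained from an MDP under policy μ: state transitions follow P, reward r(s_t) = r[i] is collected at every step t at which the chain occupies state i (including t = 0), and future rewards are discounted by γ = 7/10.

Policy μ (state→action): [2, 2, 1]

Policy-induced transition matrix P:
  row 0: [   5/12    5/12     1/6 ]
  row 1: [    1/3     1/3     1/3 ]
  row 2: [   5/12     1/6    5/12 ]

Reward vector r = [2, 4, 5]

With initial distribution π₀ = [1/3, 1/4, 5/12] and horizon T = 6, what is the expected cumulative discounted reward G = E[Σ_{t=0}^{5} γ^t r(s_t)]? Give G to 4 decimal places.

G = 10.5718

t=0: π = [0.3333, 0.2500, 0.4167], E[r] = 3.7500, γ^t·E[r] = 3.750000, running G = 3.750000
t=1: π = [0.3958, 0.2917, 0.3125], E[r] = 3.5208, γ^t·E[r] = 2.464583, running G = 6.214583
t=2: π = [0.3924, 0.3142, 0.2934], E[r] = 3.5087, γ^t·E[r] = 1.719253, running G = 7.933837
t=3: π = [0.3905, 0.3171, 0.2924], E[r] = 3.5114, γ^t·E[r] = 1.204420, running G = 9.138257
t=4: π = [0.3902, 0.3171, 0.2926], E[r] = 3.5121, γ^t·E[r] = 0.843265, running G = 9.981522
t=5: π = [0.3902, 0.3171, 0.2927], E[r] = 3.5122, γ^t·E[r] = 0.590296, running G = 10.571818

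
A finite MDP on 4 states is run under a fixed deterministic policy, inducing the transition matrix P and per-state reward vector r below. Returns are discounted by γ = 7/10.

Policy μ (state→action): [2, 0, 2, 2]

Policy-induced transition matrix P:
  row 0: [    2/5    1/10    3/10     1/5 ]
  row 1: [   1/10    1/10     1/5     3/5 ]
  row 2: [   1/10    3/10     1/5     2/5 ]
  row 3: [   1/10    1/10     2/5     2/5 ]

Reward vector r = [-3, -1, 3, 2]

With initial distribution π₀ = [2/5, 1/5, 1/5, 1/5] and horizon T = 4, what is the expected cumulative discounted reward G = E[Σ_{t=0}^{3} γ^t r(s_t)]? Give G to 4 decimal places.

G = 0.9864

t=0: π = [0.4000, 0.2000, 0.2000, 0.2000], E[r] = -0.4000, γ^t·E[r] = -0.400000, running G = -0.400000
t=1: π = [0.2200, 0.1400, 0.2800, 0.3600], E[r] = 0.7600, γ^t·E[r] = 0.532000, running G = 0.132000
t=2: π = [0.1660, 0.1560, 0.2940, 0.3840], E[r] = 0.9960, γ^t·E[r] = 0.488040, running G = 0.620040
t=3: π = [0.1498, 0.1588, 0.2934, 0.3980], E[r] = 1.0680, γ^t·E[r] = 0.366324, running G = 0.986364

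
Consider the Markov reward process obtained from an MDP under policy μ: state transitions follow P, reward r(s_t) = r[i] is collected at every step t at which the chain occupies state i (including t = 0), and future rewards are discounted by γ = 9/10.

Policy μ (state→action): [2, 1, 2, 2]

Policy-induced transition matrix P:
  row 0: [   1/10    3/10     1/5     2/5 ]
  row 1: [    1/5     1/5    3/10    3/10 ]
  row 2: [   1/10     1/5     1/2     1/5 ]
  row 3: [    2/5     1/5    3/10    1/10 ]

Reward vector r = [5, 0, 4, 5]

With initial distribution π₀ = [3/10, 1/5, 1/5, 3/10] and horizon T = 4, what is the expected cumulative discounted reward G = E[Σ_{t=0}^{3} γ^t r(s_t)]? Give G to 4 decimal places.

G = 12.4546

t=0: π = [0.3000, 0.2000, 0.2000, 0.3000], E[r] = 3.8000, γ^t·E[r] = 3.800000, running G = 3.800000
t=1: π = [0.2100, 0.2300, 0.3100, 0.2500], E[r] = 3.5400, γ^t·E[r] = 3.186000, running G = 6.986000
t=2: π = [0.1980, 0.2210, 0.3410, 0.2400], E[r] = 3.5540, γ^t·E[r] = 2.878740, running G = 9.864740
t=3: π = [0.1941, 0.2198, 0.3484, 0.2377], E[r] = 3.5526, γ^t·E[r] = 2.589845, running G = 12.454585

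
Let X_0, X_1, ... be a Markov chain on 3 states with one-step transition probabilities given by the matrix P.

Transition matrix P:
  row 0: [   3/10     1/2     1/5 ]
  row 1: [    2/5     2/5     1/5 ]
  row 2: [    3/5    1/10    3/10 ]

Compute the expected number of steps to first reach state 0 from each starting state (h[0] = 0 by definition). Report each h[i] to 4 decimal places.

h = [0.0000, 2.2500, 1.7500]

First-step conditioning: h[0] = 0; for i ≠ 0, h[i] = 1 + Σ_k P[i][k]·h[k].
  h[1] = 1 + 2/5·h[1] + 1/5·h[2]
  h[2] = 1 + 1/10·h[1] + 3/10·h[2]
Solving the 2×2 linear system over states ≠ 0 gives exactly h = [0, 9/4, 7/4] (h[0] = 0 is the target).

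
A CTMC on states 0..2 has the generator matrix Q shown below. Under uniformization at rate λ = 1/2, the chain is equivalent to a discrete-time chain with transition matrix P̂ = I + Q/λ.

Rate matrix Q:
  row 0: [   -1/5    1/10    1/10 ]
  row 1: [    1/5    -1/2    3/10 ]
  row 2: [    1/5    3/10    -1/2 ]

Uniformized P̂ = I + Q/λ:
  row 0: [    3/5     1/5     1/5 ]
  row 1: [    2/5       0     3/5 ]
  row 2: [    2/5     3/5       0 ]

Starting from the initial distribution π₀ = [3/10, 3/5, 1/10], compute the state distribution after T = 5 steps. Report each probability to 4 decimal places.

t=0: π = [0.3000, 0.6000, 0.1000]
t=1: π = [0.4600, 0.1200, 0.4200]
t=2: π = [0.4920, 0.3440, 0.1640]
t=3: π = [0.4984, 0.1968, 0.3048]
t=4: π = [0.4997, 0.2826, 0.2178]
t=5: π = [0.4999, 0.2306, 0.2695]

π = [0.4999, 0.2306, 0.2695]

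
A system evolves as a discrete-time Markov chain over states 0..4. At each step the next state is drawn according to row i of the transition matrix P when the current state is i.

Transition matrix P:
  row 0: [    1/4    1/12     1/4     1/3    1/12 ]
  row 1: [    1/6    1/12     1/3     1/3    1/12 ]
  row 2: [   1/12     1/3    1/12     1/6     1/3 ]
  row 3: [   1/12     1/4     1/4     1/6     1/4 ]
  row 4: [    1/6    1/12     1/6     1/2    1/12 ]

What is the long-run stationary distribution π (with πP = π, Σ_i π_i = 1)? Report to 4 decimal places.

π = [0.1368, 0.1838, 0.2143, 0.2814, 0.1838]

Balance equations π_j = Σ_i π_i·P[i][j]:
  π_0 = 1/4·π_0 + 1/6·π_1 + 1/12·π_2 + 1/12·π_3 + 1/6·π_4
  π_1 = 1/12·π_0 + 1/12·π_1 + 1/3·π_2 + 1/4·π_3 + 1/12·π_4
  π_2 = 1/4·π_0 + 1/3·π_1 + 1/12·π_2 + 1/4·π_3 + 1/6·π_4
  π_3 = 1/3·π_0 + 1/3·π_1 + 1/6·π_2 + 1/6·π_3 + 1/2·π_4
  normalize: π_0 + π_1 + π_2 + π_3 + π_4 = 1
Solving the linear system gives exactly π = [157/1148, 211/1148, 3/14, 323/1148, 211/1148].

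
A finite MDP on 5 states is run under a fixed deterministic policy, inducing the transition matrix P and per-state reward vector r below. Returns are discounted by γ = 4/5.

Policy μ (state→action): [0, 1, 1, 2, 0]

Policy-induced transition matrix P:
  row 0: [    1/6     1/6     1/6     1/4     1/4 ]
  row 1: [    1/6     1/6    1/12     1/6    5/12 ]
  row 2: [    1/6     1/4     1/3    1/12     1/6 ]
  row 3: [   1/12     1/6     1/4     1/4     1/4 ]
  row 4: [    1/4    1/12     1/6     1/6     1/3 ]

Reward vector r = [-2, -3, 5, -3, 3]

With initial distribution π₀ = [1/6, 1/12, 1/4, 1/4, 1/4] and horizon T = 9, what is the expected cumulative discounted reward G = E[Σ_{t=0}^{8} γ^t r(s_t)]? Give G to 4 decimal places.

t=0: π = [0.1667, 0.0833, 0.2500, 0.2500, 0.2500], E[r] = 0.6667, γ^t·E[r] = 0.666667, running G = 0.666667
t=1: π = [0.1667, 0.1667, 0.2222, 0.1806, 0.2639], E[r] = 0.5278, γ^t·E[r] = 0.422222, running G = 1.088889
t=2: π = [0.1736, 0.1632, 0.2049, 0.1771, 0.2813], E[r] = 0.5000, γ^t·E[r] = 0.320000, running G = 1.408889
t=3: π = [0.1753, 0.1603, 0.2020, 0.1788, 0.2836], E[r] = 0.4925, γ^t·E[r] = 0.252148, running G = 1.661037
t=4: π = [0.1754, 0.1599, 0.2019, 0.1793, 0.2835], E[r] = 0.4915, γ^t·E[r] = 0.201304, running G = 1.862341
t=5: π = [0.1753, 0.1599, 0.2019, 0.1794, 0.2834], E[r] = 0.4915, γ^t·E[r] = 0.161061, running G = 2.023402
t=6: π = [0.1753, 0.1599, 0.2020, 0.1794, 0.2834], E[r] = 0.4916, γ^t·E[r] = 0.128861, running G = 2.152263
t=7: π = [0.1753, 0.1599, 0.2020, 0.1794, 0.2834], E[r] = 0.4916, γ^t·E[r] = 0.103090, running G = 2.255353
t=8: π = [0.1753, 0.1599, 0.2020, 0.1794, 0.2834], E[r] = 0.4916, γ^t·E[r] = 0.082472, running G = 2.337826

G = 2.3378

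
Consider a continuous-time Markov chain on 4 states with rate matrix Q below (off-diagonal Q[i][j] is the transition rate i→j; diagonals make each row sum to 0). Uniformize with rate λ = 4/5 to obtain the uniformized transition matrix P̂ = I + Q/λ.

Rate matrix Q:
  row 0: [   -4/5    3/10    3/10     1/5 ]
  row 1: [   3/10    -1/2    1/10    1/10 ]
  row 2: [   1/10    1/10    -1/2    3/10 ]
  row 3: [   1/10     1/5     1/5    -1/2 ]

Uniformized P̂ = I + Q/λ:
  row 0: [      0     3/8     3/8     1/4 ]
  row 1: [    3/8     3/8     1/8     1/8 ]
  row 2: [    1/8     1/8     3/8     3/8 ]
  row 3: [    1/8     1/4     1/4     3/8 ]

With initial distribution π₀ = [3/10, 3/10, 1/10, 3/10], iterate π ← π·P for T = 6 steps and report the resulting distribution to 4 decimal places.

π = [0.1715, 0.2715, 0.2714, 0.2857]

t=0: π = [0.3000, 0.3000, 0.1000, 0.3000]
t=1: π = [0.1625, 0.3125, 0.2625, 0.2625]
t=2: π = [0.1828, 0.2766, 0.2641, 0.2766]
t=3: π = [0.1713, 0.2744, 0.2713, 0.2830]
t=4: π = [0.1722, 0.2718, 0.2710, 0.2850]
t=5: π = [0.1714, 0.2716, 0.2714, 0.2855]
t=6: π = [0.1715, 0.2715, 0.2714, 0.2857]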